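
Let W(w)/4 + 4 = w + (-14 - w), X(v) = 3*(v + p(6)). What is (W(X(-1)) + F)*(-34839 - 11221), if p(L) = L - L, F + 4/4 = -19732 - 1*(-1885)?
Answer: 825395200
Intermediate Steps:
F = -17848 (F = -1 + (-19732 - 1*(-1885)) = -1 + (-19732 + 1885) = -1 - 17847 = -17848)
p(L) = 0
X(v) = 3*v (X(v) = 3*(v + 0) = 3*v)
W(w) = -72 (W(w) = -16 + 4*(w + (-14 - w)) = -16 + 4*(-14) = -16 - 56 = -72)
(W(X(-1)) + F)*(-34839 - 11221) = (-72 - 17848)*(-34839 - 11221) = -17920*(-46060) = 825395200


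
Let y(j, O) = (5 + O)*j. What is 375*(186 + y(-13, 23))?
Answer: -66750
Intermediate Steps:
y(j, O) = j*(5 + O)
375*(186 + y(-13, 23)) = 375*(186 - 13*(5 + 23)) = 375*(186 - 13*28) = 375*(186 - 364) = 375*(-178) = -66750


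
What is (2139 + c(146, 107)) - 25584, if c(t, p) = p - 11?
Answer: -23349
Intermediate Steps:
c(t, p) = -11 + p
(2139 + c(146, 107)) - 25584 = (2139 + (-11 + 107)) - 25584 = (2139 + 96) - 25584 = 2235 - 25584 = -23349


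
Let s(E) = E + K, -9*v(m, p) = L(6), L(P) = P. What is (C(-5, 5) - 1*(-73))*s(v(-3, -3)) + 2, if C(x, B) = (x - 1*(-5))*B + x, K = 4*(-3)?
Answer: -2578/3 ≈ -859.33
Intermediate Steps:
v(m, p) = -2/3 (v(m, p) = -1/9*6 = -2/3)
K = -12
C(x, B) = x + B*(5 + x) (C(x, B) = (x + 5)*B + x = (5 + x)*B + x = B*(5 + x) + x = x + B*(5 + x))
s(E) = -12 + E (s(E) = E - 12 = -12 + E)
(C(-5, 5) - 1*(-73))*s(v(-3, -3)) + 2 = ((-5 + 5*5 + 5*(-5)) - 1*(-73))*(-12 - 2/3) + 2 = ((-5 + 25 - 25) + 73)*(-38/3) + 2 = (-5 + 73)*(-38/3) + 2 = 68*(-38/3) + 2 = -2584/3 + 2 = -2578/3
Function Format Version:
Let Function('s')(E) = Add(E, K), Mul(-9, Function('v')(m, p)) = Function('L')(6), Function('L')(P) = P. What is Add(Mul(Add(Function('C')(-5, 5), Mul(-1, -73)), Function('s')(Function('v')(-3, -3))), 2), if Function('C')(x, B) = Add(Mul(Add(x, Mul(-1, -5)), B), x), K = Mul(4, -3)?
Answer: Rational(-2578, 3) ≈ -859.33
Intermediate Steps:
Function('v')(m, p) = Rational(-2, 3) (Function('v')(m, p) = Mul(Rational(-1, 9), 6) = Rational(-2, 3))
K = -12
Function('C')(x, B) = Add(x, Mul(B, Add(5, x))) (Function('C')(x, B) = Add(Mul(Add(x, 5), B), x) = Add(Mul(Add(5, x), B), x) = Add(Mul(B, Add(5, x)), x) = Add(x, Mul(B, Add(5, x))))
Function('s')(E) = Add(-12, E) (Function('s')(E) = Add(E, -12) = Add(-12, E))
Add(Mul(Add(Function('C')(-5, 5), Mul(-1, -73)), Function('s')(Function('v')(-3, -3))), 2) = Add(Mul(Add(Add(-5, Mul(5, 5), Mul(5, -5)), Mul(-1, -73)), Add(-12, Rational(-2, 3))), 2) = Add(Mul(Add(Add(-5, 25, -25), 73), Rational(-38, 3)), 2) = Add(Mul(Add(-5, 73), Rational(-38, 3)), 2) = Add(Mul(68, Rational(-38, 3)), 2) = Add(Rational(-2584, 3), 2) = Rational(-2578, 3)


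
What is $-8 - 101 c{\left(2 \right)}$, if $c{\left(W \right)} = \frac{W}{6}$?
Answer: $- \frac{125}{3} \approx -41.667$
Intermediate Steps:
$c{\left(W \right)} = \frac{W}{6}$ ($c{\left(W \right)} = W \frac{1}{6} = \frac{W}{6}$)
$-8 - 101 c{\left(2 \right)} = -8 - 101 \cdot \frac{1}{6} \cdot 2 = -8 - \frac{101}{3} = - \frac{125}{3}$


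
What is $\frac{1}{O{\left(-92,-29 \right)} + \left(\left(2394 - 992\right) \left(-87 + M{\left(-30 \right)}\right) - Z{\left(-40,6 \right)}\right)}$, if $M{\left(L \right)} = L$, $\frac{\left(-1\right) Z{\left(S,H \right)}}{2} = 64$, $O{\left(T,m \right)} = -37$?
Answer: $- \frac{1}{163943} \approx -6.0997 \cdot 10^{-6}$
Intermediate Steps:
$Z{\left(S,H \right)} = -128$ ($Z{\left(S,H \right)} = \left(-2\right) 64 = -128$)
$\frac{1}{O{\left(-92,-29 \right)} + \left(\left(2394 - 992\right) \left(-87 + M{\left(-30 \right)}\right) - Z{\left(-40,6 \right)}\right)} = \frac{1}{-37 + \left(\left(2394 - 992\right) \left(-87 - 30\right) - -128\right)} = \frac{1}{-37 + \left(1402 \left(-117\right) + 128\right)} = \frac{1}{-37 + \left(-164034 + 128\right)} = \frac{1}{-37 - 163906} = \frac{1}{-163943} = - \frac{1}{163943}$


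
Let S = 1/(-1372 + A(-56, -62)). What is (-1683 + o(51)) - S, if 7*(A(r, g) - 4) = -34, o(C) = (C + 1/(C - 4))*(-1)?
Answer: -783205061/451670 ≈ -1734.0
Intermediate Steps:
o(C) = -C - 1/(-4 + C) (o(C) = (C + 1/(-4 + C))*(-1) = -C - 1/(-4 + C))
A(r, g) = -6/7 (A(r, g) = 4 + (1/7)*(-34) = 4 - 34/7 = -6/7)
S = -7/9610 (S = 1/(-1372 - 6/7) = 1/(-9610/7) = -7/9610 ≈ -0.00072841)
(-1683 + o(51)) - S = (-1683 + (-1 - 1*51**2 + 4*51)/(-4 + 51)) - 1*(-7/9610) = (-1683 + (-1 - 1*2601 + 204)/47) + 7/9610 = (-1683 + (-1 - 2601 + 204)/47) + 7/9610 = (-1683 + (1/47)*(-2398)) + 7/9610 = (-1683 - 2398/47) + 7/9610 = -81499/47 + 7/9610 = -783205061/451670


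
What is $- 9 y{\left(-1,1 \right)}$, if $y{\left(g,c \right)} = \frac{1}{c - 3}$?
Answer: $\frac{9}{2} \approx 4.5$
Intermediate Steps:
$y{\left(g,c \right)} = \frac{1}{-3 + c}$
$- 9 y{\left(-1,1 \right)} = - \frac{9}{-3 + 1} = - \frac{9}{-2} = \left(-9\right) \left(- \frac{1}{2}\right) = \frac{9}{2}$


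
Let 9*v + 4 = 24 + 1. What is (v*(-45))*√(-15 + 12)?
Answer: -105*I*√3 ≈ -181.87*I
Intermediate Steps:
v = 7/3 (v = -4/9 + (24 + 1)/9 = -4/9 + (⅑)*25 = -4/9 + 25/9 = 7/3 ≈ 2.3333)
(v*(-45))*√(-15 + 12) = ((7/3)*(-45))*√(-15 + 12) = -105*I*√3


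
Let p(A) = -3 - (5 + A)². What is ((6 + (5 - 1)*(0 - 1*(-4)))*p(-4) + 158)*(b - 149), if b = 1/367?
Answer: -3827740/367 ≈ -10430.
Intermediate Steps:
b = 1/367 ≈ 0.0027248
((6 + (5 - 1)*(0 - 1*(-4)))*p(-4) + 158)*(b - 149) = ((6 + (5 - 1)*(0 - 1*(-4)))*(-3 - (5 - 4)²) + 158)*(1/367 - 149) = ((6 + 4*(0 + 4))*(-3 - 1*1²) + 158)*(-54682/367) = ((6 + 4*4)*(-3 - 1*1) + 158)*(-54682/367) = ((6 + 16)*(-3 - 1) + 158)*(-54682/367) = (22*(-4) + 158)*(-54682/367) = (-88 + 158)*(-54682/367) = 70*(-54682/367) = -3827740/367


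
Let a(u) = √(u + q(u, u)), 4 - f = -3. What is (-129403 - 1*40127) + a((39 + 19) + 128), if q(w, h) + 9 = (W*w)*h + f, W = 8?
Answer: -169530 + 2*√69238 ≈ -1.6900e+5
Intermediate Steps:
f = 7 (f = 4 - 1*(-3) = 4 + 3 = 7)
q(w, h) = -2 + 8*h*w (q(w, h) = -9 + ((8*w)*h + 7) = -9 + (8*h*w + 7) = -9 + (7 + 8*h*w) = -2 + 8*h*w)
a(u) = √(-2 + u + 8*u²) (a(u) = √(u + (-2 + 8*u*u)) = √(u + (-2 + 8*u²)) = √(-2 + u + 8*u²))
(-129403 - 1*40127) + a((39 + 19) + 128) = (-129403 - 1*40127) + √(-2 + ((39 + 19) + 128) + 8*((39 + 19) + 128)²) = (-129403 - 40127) + √(-2 + (58 + 128) + 8*(58 + 128)²) = -169530 + √(-2 + 186 + 8*186²) = -169530 + √(-2 + 186 + 8*34596) = -169530 + √(-2 + 186 + 276768) = -169530 + √276952 = -169530 + 2*√69238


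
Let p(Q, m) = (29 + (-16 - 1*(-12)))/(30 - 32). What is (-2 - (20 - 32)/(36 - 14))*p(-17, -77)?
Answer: 200/11 ≈ 18.182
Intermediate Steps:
p(Q, m) = -25/2 (p(Q, m) = (29 + (-16 + 12))/(-2) = (29 - 4)*(-½) = 25*(-½) = -25/2)
(-2 - (20 - 32)/(36 - 14))*p(-17, -77) = (-2 - (20 - 32)/(36 - 14))*(-25/2) = (-2 - (-12)/22)*(-25/2) = (-2 - 1*(-6/11))*(-25/2) = (-2 + 6/11)*(-25/2) = -16/11*(-25/2) = 200/11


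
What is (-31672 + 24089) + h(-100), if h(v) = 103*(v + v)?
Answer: -28183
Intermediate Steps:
h(v) = 206*v (h(v) = 103*(2*v) = 206*v)
(-31672 + 24089) + h(-100) = (-31672 + 24089) + 206*(-100) = -7583 - 20600 = -28183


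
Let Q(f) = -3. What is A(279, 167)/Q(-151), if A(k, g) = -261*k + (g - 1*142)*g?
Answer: 68644/3 ≈ 22881.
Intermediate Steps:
A(k, g) = -261*k + g*(-142 + g) (A(k, g) = -261*k + (g - 142)*g = -261*k + (-142 + g)*g = -261*k + g*(-142 + g))
A(279, 167)/Q(-151) = (167**2 - 261*279 - 142*167)/(-3) = (27889 - 72819 - 23714)*(-1/3) = -68644*(-1/3) = 68644/3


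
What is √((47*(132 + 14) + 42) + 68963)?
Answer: 11*√627 ≈ 275.44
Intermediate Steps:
√((47*(132 + 14) + 42) + 68963) = √((47*146 + 42) + 68963) = √((6862 + 42) + 68963) = √(6904 + 68963) = √75867 = 11*√627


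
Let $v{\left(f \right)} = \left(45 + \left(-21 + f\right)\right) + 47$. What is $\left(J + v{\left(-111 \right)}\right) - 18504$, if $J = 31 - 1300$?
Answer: $-19813$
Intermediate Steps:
$J = -1269$ ($J = 31 - 1300 = -1269$)
$v{\left(f \right)} = 71 + f$ ($v{\left(f \right)} = \left(24 + f\right) + 47 = 71 + f$)
$\left(J + v{\left(-111 \right)}\right) - 18504 = \left(-1269 + \left(71 - 111\right)\right) - 18504 = \left(-1269 - 40\right) - 18504 = -1309 - 18504 = -19813$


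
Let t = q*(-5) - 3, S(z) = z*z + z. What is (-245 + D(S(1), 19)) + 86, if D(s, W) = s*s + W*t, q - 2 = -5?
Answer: 73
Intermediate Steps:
q = -3 (q = 2 - 5 = -3)
S(z) = z + z**2 (S(z) = z**2 + z = z + z**2)
t = 12 (t = -3*(-5) - 3 = 15 - 3 = 12)
D(s, W) = s**2 + 12*W (D(s, W) = s*s + W*12 = s**2 + 12*W)
(-245 + D(S(1), 19)) + 86 = (-245 + ((1*(1 + 1))**2 + 12*19)) + 86 = (-245 + ((1*2)**2 + 228)) + 86 = (-245 + (2**2 + 228)) + 86 = (-245 + (4 + 228)) + 86 = (-245 + 232) + 86 = -13 + 86 = 73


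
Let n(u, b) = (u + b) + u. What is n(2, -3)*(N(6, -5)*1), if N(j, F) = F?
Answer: -5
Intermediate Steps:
n(u, b) = b + 2*u (n(u, b) = (b + u) + u = b + 2*u)
n(2, -3)*(N(6, -5)*1) = (-3 + 2*2)*(-5*1) = (-3 + 4)*(-5) = 1*(-5) = -5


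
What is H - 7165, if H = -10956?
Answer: -18121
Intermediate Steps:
H - 7165 = -10956 - 7165 = -18121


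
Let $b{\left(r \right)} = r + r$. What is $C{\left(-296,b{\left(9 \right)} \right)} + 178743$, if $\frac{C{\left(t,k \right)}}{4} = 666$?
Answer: $181407$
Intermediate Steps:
$b{\left(r \right)} = 2 r$
$C{\left(t,k \right)} = 2664$ ($C{\left(t,k \right)} = 4 \cdot 666 = 2664$)
$C{\left(-296,b{\left(9 \right)} \right)} + 178743 = 2664 + 178743 = 181407$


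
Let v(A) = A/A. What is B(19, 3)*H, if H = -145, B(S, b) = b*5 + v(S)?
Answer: -2320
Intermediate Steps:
v(A) = 1
B(S, b) = 1 + 5*b (B(S, b) = b*5 + 1 = 5*b + 1 = 1 + 5*b)
B(19, 3)*H = (1 + 5*3)*(-145) = (1 + 15)*(-145) = 16*(-145) = -2320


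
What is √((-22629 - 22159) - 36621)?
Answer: I*√81409 ≈ 285.32*I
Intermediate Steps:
√((-22629 - 22159) - 36621) = √(-44788 - 36621) = √(-81409) = I*√81409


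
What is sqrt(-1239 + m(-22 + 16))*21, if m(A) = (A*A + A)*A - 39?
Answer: 567*I*sqrt(2) ≈ 801.86*I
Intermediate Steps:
m(A) = -39 + A*(A + A**2) (m(A) = (A**2 + A)*A - 39 = (A + A**2)*A - 39 = A*(A + A**2) - 39 = -39 + A*(A + A**2))
sqrt(-1239 + m(-22 + 16))*21 = sqrt(-1239 + (-39 + (-22 + 16)**2 + (-22 + 16)**3))*21 = sqrt(-1239 + (-39 + (-6)**2 + (-6)**3))*21 = sqrt(-1239 + (-39 + 36 - 216))*21 = sqrt(-1239 - 219)*21 = sqrt(-1458)*21 = (27*I*sqrt(2))*21 = 567*I*sqrt(2)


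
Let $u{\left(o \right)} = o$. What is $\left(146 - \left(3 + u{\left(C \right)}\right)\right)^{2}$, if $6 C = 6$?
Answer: $20164$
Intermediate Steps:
$C = 1$ ($C = \frac{1}{6} \cdot 6 = 1$)
$\left(146 - \left(3 + u{\left(C \right)}\right)\right)^{2} = \left(146 - 4\right)^{2} = 142^{2} = 20164$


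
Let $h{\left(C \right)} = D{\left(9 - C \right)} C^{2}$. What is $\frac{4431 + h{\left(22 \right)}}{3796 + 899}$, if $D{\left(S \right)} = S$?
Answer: $- \frac{1861}{4695} \approx -0.39638$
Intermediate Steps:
$h{\left(C \right)} = C^{2} \left(9 - C\right)$ ($h{\left(C \right)} = \left(9 - C\right) C^{2} = C^{2} \left(9 - C\right)$)
$\frac{4431 + h{\left(22 \right)}}{3796 + 899} = \frac{4431 + 22^{2} \left(9 - 22\right)}{3796 + 899} = \frac{4431 + 484 \left(9 - 22\right)}{4695} = \left(4431 + 484 \left(-13\right)\right) \frac{1}{4695} = \left(4431 - 6292\right) \frac{1}{4695} = \left(-1861\right) \frac{1}{4695} = - \frac{1861}{4695}$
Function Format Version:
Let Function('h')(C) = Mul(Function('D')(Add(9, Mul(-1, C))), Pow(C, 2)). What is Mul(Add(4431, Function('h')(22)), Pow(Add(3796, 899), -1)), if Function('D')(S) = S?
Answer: Rational(-1861, 4695) ≈ -0.39638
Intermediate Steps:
Function('h')(C) = Mul(Pow(C, 2), Add(9, Mul(-1, C))) (Function('h')(C) = Mul(Add(9, Mul(-1, C)), Pow(C, 2)) = Mul(Pow(C, 2), Add(9, Mul(-1, C))))
Mul(Add(4431, Function('h')(22)), Pow(Add(3796, 899), -1)) = Mul(Add(4431, Mul(Pow(22, 2), Add(9, Mul(-1, 22)))), Pow(Add(3796, 899), -1)) = Mul(Add(4431, Mul(484, Add(9, -22))), Pow(4695, -1)) = Mul(Add(4431, Mul(484, -13)), Rational(1, 4695)) = Mul(Add(4431, -6292), Rational(1, 4695)) = Mul(-1861, Rational(1, 4695)) = Rational(-1861, 4695)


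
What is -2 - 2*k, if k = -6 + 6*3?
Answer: -26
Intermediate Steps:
k = 12 (k = -6 + 18 = 12)
-2 - 2*k = -2 - 2*12 = -2 - 24 = -26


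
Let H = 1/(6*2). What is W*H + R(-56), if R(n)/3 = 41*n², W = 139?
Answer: 4628875/12 ≈ 3.8574e+5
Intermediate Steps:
H = 1/12 ≈ 0.083333
R(n) = 123*n² (R(n) = 3*(41*n²) = 123*n²)
W*H + R(-56) = 139*(1/12) + 123*(-56)² = 139/12 + 123*3136 = 139/12 + 385728 = 4628875/12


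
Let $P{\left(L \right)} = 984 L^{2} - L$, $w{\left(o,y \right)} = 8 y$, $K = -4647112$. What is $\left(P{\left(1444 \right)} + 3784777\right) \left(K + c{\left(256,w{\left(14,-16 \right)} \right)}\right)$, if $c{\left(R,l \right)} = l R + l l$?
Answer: $-9586082579440872$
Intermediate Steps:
$P{\left(L \right)} = - L + 984 L^{2}$
$c{\left(R,l \right)} = l^{2} + R l$ ($c{\left(R,l \right)} = R l + l^{2} = l^{2} + R l$)
$\left(P{\left(1444 \right)} + 3784777\right) \left(K + c{\left(256,w{\left(14,-16 \right)} \right)}\right) = \left(1444 \left(-1 + 984 \cdot 1444\right) + 3784777\right) \left(-4647112 + 8 \left(-16\right) \left(256 + 8 \left(-16\right)\right)\right) = \left(1444 \left(-1 + 1420896\right) + 3784777\right) \left(-4647112 - 128 \left(256 - 128\right)\right) = \left(1444 \cdot 1420895 + 3784777\right) \left(-4647112 - 16384\right) = \left(2051772380 + 3784777\right) \left(-4647112 - 16384\right) = 2055557157 \left(-4663496\right) = -9586082579440872$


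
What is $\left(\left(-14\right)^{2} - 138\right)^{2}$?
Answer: $3364$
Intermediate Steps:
$\left(\left(-14\right)^{2} - 138\right)^{2} = \left(196 - 138\right)^{2} = 58^{2} = 3364$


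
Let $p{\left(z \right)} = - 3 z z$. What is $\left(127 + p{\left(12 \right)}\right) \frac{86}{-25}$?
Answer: $\frac{5246}{5} \approx 1049.2$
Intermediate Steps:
$p{\left(z \right)} = - 3 z^{2}$
$\left(127 + p{\left(12 \right)}\right) \frac{86}{-25} = \left(127 - 3 \cdot 12^{2}\right) \frac{86}{-25} = \left(127 - 432\right) 86 \left(- \frac{1}{25}\right) = \left(127 - 432\right) \left(- \frac{86}{25}\right) = \left(-305\right) \left(- \frac{86}{25}\right) = \frac{5246}{5}$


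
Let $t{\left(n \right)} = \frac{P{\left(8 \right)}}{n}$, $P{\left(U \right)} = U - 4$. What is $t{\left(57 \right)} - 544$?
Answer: $- \frac{31004}{57} \approx -543.93$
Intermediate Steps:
$P{\left(U \right)} = -4 + U$
$t{\left(n \right)} = \frac{4}{n}$ ($t{\left(n \right)} = \frac{-4 + 8}{n} = \frac{4}{n}$)
$t{\left(57 \right)} - 544 = \frac{4}{57} - 544 = - \frac{31004}{57}$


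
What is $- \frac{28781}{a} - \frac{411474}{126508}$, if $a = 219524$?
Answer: $- \frac{23492361281}{6942885548} \approx -3.3837$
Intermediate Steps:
$- \frac{28781}{a} - \frac{411474}{126508} = - \frac{28781}{219524} - \frac{411474}{126508} = \left(-28781\right) \frac{1}{219524} - \frac{205737}{63254} = - \frac{28781}{219524} - \frac{205737}{63254} = - \frac{23492361281}{6942885548}$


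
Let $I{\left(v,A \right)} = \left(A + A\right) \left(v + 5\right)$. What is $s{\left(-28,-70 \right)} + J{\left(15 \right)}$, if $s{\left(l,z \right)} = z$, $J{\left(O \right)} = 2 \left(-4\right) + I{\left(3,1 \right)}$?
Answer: $-62$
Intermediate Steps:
$I{\left(v,A \right)} = 2 A \left(5 + v\right)$
$J{\left(O \right)} = 8$ ($J{\left(O \right)} = 2 \left(-4\right) + 2 \cdot 1 \left(5 + 3\right) = -8 + 2 \cdot 1 \cdot 8 = -8 + 16 = 8$)
$s{\left(-28,-70 \right)} + J{\left(15 \right)} = -70 + 8 = -62$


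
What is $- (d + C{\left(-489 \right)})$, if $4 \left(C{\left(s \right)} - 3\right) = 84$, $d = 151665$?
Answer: $-151689$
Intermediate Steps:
$C{\left(s \right)} = 24$ ($C{\left(s \right)} = 3 + \frac{1}{4} \cdot 84 = 3 + 21 = 24$)
$- (d + C{\left(-489 \right)}) = - (151665 + 24) = \left(-1\right) 151689 = -151689$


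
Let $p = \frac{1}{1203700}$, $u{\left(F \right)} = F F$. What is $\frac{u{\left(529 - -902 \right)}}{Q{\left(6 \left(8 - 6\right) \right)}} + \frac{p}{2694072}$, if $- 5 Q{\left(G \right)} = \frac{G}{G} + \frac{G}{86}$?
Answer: $- \frac{1427727044568492035951}{158899868853600} \approx -8.9851 \cdot 10^{6}$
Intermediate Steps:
$u{\left(F \right)} = F^{2}$
$Q{\left(G \right)} = - \frac{1}{5} - \frac{G}{430}$ ($Q{\left(G \right)} = - \frac{\frac{G}{G} + \frac{G}{86}}{5} = - \frac{1 + G \frac{1}{86}}{5} = - \frac{1 + \frac{G}{86}}{5} = - \frac{1}{5} - \frac{G}{430}$)
$p = \frac{1}{1203700} \approx 8.3077 \cdot 10^{-7}$
$\frac{u{\left(529 - -902 \right)}}{Q{\left(6 \left(8 - 6\right) \right)}} + \frac{p}{2694072} = \frac{\left(529 - -902\right)^{2}}{- \frac{1}{5} - \frac{6 \left(8 - 6\right)}{430}} + \frac{1}{1203700 \cdot 2694072} = \frac{\left(529 + 902\right)^{2}}{- \frac{1}{5} - \frac{6 \cdot 2}{430}} + \frac{1}{1203700} \cdot \frac{1}{2694072} = \frac{1431^{2}}{- \frac{1}{5} - \frac{6}{215}} + \frac{1}{3242854466400} = \frac{2047761}{- \frac{1}{5} - \frac{6}{215}} + \frac{1}{3242854466400} = \frac{2047761}{- \frac{49}{215}} + \frac{1}{3242854466400} = 2047761 \left(- \frac{215}{49}\right) + \frac{1}{3242854466400} = - \frac{440268615}{49} + \frac{1}{3242854466400} = - \frac{1427727044568492035951}{158899868853600}$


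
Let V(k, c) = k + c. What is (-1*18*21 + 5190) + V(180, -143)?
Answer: 4849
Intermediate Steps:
V(k, c) = c + k
(-1*18*21 + 5190) + V(180, -143) = (-1*18*21 + 5190) + (-143 + 180) = (-18*21 + 5190) + 37 = (-378 + 5190) + 37 = 4812 + 37 = 4849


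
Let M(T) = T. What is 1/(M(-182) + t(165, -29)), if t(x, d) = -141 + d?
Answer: -1/352 ≈ -0.0028409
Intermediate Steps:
1/(M(-182) + t(165, -29)) = 1/(-182 + (-141 - 29)) = 1/(-182 - 170) = 1/(-352) = -1/352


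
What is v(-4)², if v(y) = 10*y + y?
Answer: 1936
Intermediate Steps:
v(y) = 11*y
v(-4)² = (11*(-4))² = (-44)² = 1936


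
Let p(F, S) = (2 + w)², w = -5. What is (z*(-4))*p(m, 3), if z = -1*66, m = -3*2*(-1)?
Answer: 2376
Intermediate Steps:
m = 6 (m = -6*(-1) = 6)
p(F, S) = 9 (p(F, S) = (2 - 5)² = (-3)² = 9)
z = -66
(z*(-4))*p(m, 3) = -66*(-4)*9 = 264*9 = 2376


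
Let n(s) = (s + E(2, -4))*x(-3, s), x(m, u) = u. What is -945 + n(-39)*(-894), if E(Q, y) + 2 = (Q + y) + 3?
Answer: -1395585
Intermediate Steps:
E(Q, y) = 1 + Q + y (E(Q, y) = -2 + ((Q + y) + 3) = -2 + (3 + Q + y) = 1 + Q + y)
n(s) = s*(-1 + s) (n(s) = (s + (1 + 2 - 4))*s = (s - 1)*s = (-1 + s)*s = s*(-1 + s))
-945 + n(-39)*(-894) = -945 - 39*(-1 - 39)*(-894) = -945 - 39*(-40)*(-894) = -945 + 1560*(-894) = -945 - 1394640 = -1395585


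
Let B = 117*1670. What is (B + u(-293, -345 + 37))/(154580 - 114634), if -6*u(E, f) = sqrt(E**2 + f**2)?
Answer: 97695/19973 - sqrt(180713)/239676 ≈ 4.8896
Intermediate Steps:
B = 195390
u(E, f) = -sqrt(E**2 + f**2)/6
(B + u(-293, -345 + 37))/(154580 - 114634) = (195390 - sqrt((-293)**2 + (-345 + 37)**2)/6)/(154580 - 114634) = (195390 - sqrt(85849 + (-308)**2)/6)/39946 = (195390 - sqrt(85849 + 94864)/6)*(1/39946) = (195390 - sqrt(180713)/6)*(1/39946) = 97695/19973 - sqrt(180713)/239676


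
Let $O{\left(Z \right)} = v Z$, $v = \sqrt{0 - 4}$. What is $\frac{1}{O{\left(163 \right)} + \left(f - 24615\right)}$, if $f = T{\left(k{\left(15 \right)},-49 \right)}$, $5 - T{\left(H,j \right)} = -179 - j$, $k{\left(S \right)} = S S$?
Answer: $- \frac{6120}{149844169} - \frac{163 i}{299688338} \approx -4.0842 \cdot 10^{-5} - 5.439 \cdot 10^{-7} i$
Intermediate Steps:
$v = 2 i$ ($v = \sqrt{-4} = 2 i \approx 2.0 i$)
$k{\left(S \right)} = S^{2}$
$T{\left(H,j \right)} = 184 + j$ ($T{\left(H,j \right)} = 5 - \left(-179 - j\right) = 5 + \left(179 + j\right) = 184 + j$)
$f = 135$ ($f = 184 - 49 = 135$)
$O{\left(Z \right)} = 2 i Z$
$\frac{1}{O{\left(163 \right)} + \left(f - 24615\right)} = \frac{1}{2 i 163 + \left(135 - 24615\right)} = \frac{1}{326 i - 24480} = \frac{1}{-24480 + 326 i} = \frac{-24480 - 326 i}{599376676}$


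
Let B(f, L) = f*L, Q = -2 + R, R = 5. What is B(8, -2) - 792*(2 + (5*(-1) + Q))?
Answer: -16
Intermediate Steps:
Q = 3 (Q = -2 + 5 = 3)
B(f, L) = L*f
B(8, -2) - 792*(2 + (5*(-1) + Q)) = -2*8 - 792*(2 + (5*(-1) + 3)) = -16 - 792*(2 + (-5 + 3)) = -16 - 792*(2 - 2) = -16 - 792*0 = -16 - 132*0 = -16 + 0 = -16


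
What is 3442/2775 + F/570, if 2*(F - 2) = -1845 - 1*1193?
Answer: -149849/105450 ≈ -1.4210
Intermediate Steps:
F = -1517 (F = 2 + (-1845 - 1*1193)/2 = 2 + (-1845 - 1193)/2 = 2 + (½)*(-3038) = 2 - 1519 = -1517)
3442/2775 + F/570 = 3442/2775 - 1517/570 = -149849/105450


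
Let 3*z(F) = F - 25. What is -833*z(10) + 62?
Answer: 4227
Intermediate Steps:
z(F) = -25/3 + F/3 (z(F) = (F - 25)/3 = (-25 + F)/3 = -25/3 + F/3)
-833*z(10) + 62 = -833*(-25/3 + (⅓)*10) + 62 = -833*(-25/3 + 10/3) + 62 = -833*(-5) + 62 = 4165 + 62 = 4227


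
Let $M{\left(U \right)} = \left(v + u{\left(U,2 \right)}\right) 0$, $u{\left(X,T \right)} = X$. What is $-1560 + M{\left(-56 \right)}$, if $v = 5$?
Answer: $-1560$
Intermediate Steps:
$M{\left(U \right)} = 0$ ($M{\left(U \right)} = \left(5 + U\right) 0 = 0$)
$-1560 + M{\left(-56 \right)} = -1560 + 0 = -1560$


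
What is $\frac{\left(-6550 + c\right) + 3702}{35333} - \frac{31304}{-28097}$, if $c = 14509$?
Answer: $\frac{1433703349}{992751301} \approx 1.4442$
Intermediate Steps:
$\frac{\left(-6550 + c\right) + 3702}{35333} - \frac{31304}{-28097} = \frac{\left(-6550 + 14509\right) + 3702}{35333} - \frac{31304}{-28097} = \left(7959 + 3702\right) \frac{1}{35333} - - \frac{31304}{28097} = 11661 \cdot \frac{1}{35333} + \frac{31304}{28097} = \frac{11661}{35333} + \frac{31304}{28097} = \frac{1433703349}{992751301}$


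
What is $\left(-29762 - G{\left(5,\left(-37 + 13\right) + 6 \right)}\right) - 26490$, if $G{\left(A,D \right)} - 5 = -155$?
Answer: $-56102$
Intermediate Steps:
$G{\left(A,D \right)} = -150$ ($G{\left(A,D \right)} = 5 - 155 = -150$)
$\left(-29762 - G{\left(5,\left(-37 + 13\right) + 6 \right)}\right) - 26490 = \left(-29762 - -150\right) - 26490 = \left(-29762 + 150\right) - 26490 = -29612 - 26490 = -56102$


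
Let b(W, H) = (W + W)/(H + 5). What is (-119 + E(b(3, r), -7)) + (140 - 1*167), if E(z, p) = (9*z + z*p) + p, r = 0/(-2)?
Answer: -753/5 ≈ -150.60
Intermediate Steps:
r = 0 (r = 0*(-1/2) = 0)
b(W, H) = 2*W/(5 + H) (b(W, H) = (2*W)/(5 + H) = 2*W/(5 + H))
E(z, p) = p + 9*z + p*z (E(z, p) = (9*z + p*z) + p = p + 9*z + p*z)
(-119 + E(b(3, r), -7)) + (140 - 1*167) = (-119 + (-7 + 9*(2*3/(5 + 0)) - 14*3/(5 + 0))) + (140 - 1*167) = (-119 + (-7 + 9*(2*3/5) - 14*3/5)) + (140 - 167) = (-119 + (-7 + 9*(2*3*(1/5)) - 14*3/5)) - 27 = (-119 + (-7 + 9*(6/5) - 7*6/5)) - 27 = (-119 + (-7 + 54/5 - 42/5)) - 27 = (-119 - 23/5) - 27 = -618/5 - 27 = -753/5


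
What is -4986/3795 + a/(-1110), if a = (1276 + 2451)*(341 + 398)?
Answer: -697194973/280830 ≈ -2482.6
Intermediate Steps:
a = 2754253 (a = 3727*739 = 2754253)
-4986/3795 + a/(-1110) = -4986/3795 + 2754253/(-1110) = -4986*1/3795 + 2754253*(-1/1110) = -1662/1265 - 2754253/1110 = -697194973/280830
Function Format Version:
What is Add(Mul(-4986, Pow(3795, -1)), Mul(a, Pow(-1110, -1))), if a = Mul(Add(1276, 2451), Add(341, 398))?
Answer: Rational(-697194973, 280830) ≈ -2482.6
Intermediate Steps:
a = 2754253 (a = Mul(3727, 739) = 2754253)
Add(Mul(-4986, Pow(3795, -1)), Mul(a, Pow(-1110, -1))) = Add(Mul(-4986, Pow(3795, -1)), Mul(2754253, Pow(-1110, -1))) = Add(Mul(-4986, Rational(1, 3795)), Mul(2754253, Rational(-1, 1110))) = Add(Rational(-1662, 1265), Rational(-2754253, 1110)) = Rational(-697194973, 280830)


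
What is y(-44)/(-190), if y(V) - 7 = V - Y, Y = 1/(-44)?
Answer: 1627/8360 ≈ 0.19462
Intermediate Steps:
Y = -1/44 ≈ -0.022727
y(V) = 309/44 + V (y(V) = 7 + (V - 1*(-1/44)) = 7 + (V + 1/44) = 7 + (1/44 + V) = 309/44 + V)
y(-44)/(-190) = (309/44 - 44)/(-190) = -1627/44*(-1/190) = 1627/8360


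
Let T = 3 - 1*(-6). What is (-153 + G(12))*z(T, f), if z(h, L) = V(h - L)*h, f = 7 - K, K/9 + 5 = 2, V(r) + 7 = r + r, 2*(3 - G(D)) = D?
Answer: 80028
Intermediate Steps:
G(D) = 3 - D/2
V(r) = -7 + 2*r (V(r) = -7 + (r + r) = -7 + 2*r)
K = -27 (K = -45 + 9*2 = -45 + 18 = -27)
T = 9 (T = 3 + 6 = 9)
f = 34 (f = 7 - 1*(-27) = 7 + 27 = 34)
z(h, L) = h*(-7 - 2*L + 2*h) (z(h, L) = (-7 + 2*(h - L))*h = (-7 + (-2*L + 2*h))*h = (-7 - 2*L + 2*h)*h = h*(-7 - 2*L + 2*h))
(-153 + G(12))*z(T, f) = (-153 + (3 - 1/2*12))*(9*(-7 - 2*34 + 2*9)) = (-153 + (3 - 6))*(9*(-7 - 68 + 18)) = (-153 - 3)*(9*(-57)) = -156*(-513) = 80028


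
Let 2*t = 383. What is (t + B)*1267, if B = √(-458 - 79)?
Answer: 485261/2 + 1267*I*√537 ≈ 2.4263e+5 + 29361.0*I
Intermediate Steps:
t = 383/2 (t = (½)*383 = 383/2 ≈ 191.50)
B = I*√537 (B = √(-537) = I*√537 ≈ 23.173*I)
(t + B)*1267 = (383/2 + I*√537)*1267 = 485261/2 + 1267*I*√537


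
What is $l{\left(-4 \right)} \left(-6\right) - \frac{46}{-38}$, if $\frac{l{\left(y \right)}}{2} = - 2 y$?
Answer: $- \frac{1801}{19} \approx -94.789$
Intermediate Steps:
$l{\left(y \right)} = - 4 y$ ($l{\left(y \right)} = 2 \left(- 2 y\right) = - 4 y$)
$l{\left(-4 \right)} \left(-6\right) - \frac{46}{-38} = \left(-4\right) \left(-4\right) \left(-6\right) - \frac{46}{-38} = 16 \left(-6\right) - - \frac{23}{19} = -96 + \frac{23}{19} = - \frac{1801}{19}$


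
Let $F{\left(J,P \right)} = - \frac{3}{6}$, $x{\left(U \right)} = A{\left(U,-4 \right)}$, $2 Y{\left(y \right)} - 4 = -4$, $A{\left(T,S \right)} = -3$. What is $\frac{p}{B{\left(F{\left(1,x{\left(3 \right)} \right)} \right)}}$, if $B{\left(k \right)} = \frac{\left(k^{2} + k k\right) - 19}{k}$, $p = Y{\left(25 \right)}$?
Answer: $0$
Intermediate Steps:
$Y{\left(y \right)} = 0$ ($Y{\left(y \right)} = 2 + \frac{1}{2} \left(-4\right) = 2 - 2 = 0$)
$x{\left(U \right)} = -3$
$F{\left(J,P \right)} = - \frac{1}{2}$ ($F{\left(J,P \right)} = \left(-3\right) \frac{1}{6} = - \frac{1}{2}$)
$p = 0$
$B{\left(k \right)} = \frac{-19 + 2 k^{2}}{k}$ ($B{\left(k \right)} = \frac{\left(k^{2} + k^{2}\right) - 19}{k} = \frac{2 k^{2} - 19}{k} = \frac{-19 + 2 k^{2}}{k}$)
$\frac{p}{B{\left(F{\left(1,x{\left(3 \right)} \right)} \right)}} = \frac{0}{- \frac{19}{- \frac{1}{2}} + 2 \left(- \frac{1}{2}\right)} = \frac{0}{\left(-19\right) \left(-2\right) - 1} = \frac{0}{38 - 1} = \frac{0}{37} = 0 \cdot \frac{1}{37} = 0$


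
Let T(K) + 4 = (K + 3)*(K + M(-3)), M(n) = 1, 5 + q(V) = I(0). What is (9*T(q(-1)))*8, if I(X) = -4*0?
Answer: 288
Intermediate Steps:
I(X) = 0
q(V) = -5 (q(V) = -5 + 0 = -5)
T(K) = -4 + (1 + K)*(3 + K) (T(K) = -4 + (K + 3)*(K + 1) = -4 + (3 + K)*(1 + K) = -4 + (1 + K)*(3 + K))
(9*T(q(-1)))*8 = (9*(-1 + (-5)² + 4*(-5)))*8 = (9*(-1 + 25 - 20))*8 = (9*4)*8 = 36*8 = 288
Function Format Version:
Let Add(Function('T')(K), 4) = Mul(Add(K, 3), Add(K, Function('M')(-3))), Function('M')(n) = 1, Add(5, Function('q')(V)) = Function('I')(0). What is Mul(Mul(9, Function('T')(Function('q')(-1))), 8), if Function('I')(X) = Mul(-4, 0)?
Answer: 288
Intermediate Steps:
Function('I')(X) = 0
Function('q')(V) = -5 (Function('q')(V) = Add(-5, 0) = -5)
Function('T')(K) = Add(-4, Mul(Add(1, K), Add(3, K))) (Function('T')(K) = Add(-4, Mul(Add(K, 3), Add(K, 1))) = Add(-4, Mul(Add(3, K), Add(1, K))) = Add(-4, Mul(Add(1, K), Add(3, K))))
Mul(Mul(9, Function('T')(Function('q')(-1))), 8) = Mul(Mul(9, Add(-1, Pow(-5, 2), Mul(4, -5))), 8) = Mul(Mul(9, Add(-1, 25, -20)), 8) = Mul(Mul(9, 4), 8) = Mul(36, 8) = 288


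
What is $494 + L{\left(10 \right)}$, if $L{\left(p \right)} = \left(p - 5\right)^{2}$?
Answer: $519$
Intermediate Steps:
$L{\left(p \right)} = \left(-5 + p\right)^{2}$
$494 + L{\left(10 \right)} = 494 + \left(-5 + 10\right)^{2} = 494 + 5^{2} = 494 + 25 = 519$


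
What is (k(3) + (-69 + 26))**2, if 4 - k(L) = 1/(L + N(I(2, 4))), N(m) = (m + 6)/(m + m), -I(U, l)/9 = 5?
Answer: 16378209/10609 ≈ 1543.8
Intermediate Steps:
I(U, l) = -45 (I(U, l) = -9*5 = -45)
N(m) = (6 + m)/(2*m) (N(m) = (6 + m)/((2*m)) = (6 + m)*(1/(2*m)) = (6 + m)/(2*m))
k(L) = 4 - 1/(13/30 + L) (k(L) = 4 - 1/(L + (1/2)*(6 - 45)/(-45)) = 4 - 1/(L + (1/2)*(-1/45)*(-39)) = 4 - 1/(L + 13/30) = 4 - 1/(13/30 + L))
(k(3) + (-69 + 26))**2 = (2*(11 + 60*3)/(13 + 30*3) + (-69 + 26))**2 = (2*(11 + 180)/(13 + 90) - 43)**2 = (2*191/103 - 43)**2 = (2*(1/103)*191 - 43)**2 = (382/103 - 43)**2 = (-4047/103)**2 = 16378209/10609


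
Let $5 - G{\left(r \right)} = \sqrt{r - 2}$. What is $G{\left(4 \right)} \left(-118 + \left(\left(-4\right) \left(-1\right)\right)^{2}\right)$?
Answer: $-510 + 102 \sqrt{2} \approx -365.75$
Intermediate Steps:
$G{\left(r \right)} = 5 - \sqrt{-2 + r}$ ($G{\left(r \right)} = 5 - \sqrt{r - 2} = 5 - \sqrt{-2 + r}$)
$G{\left(4 \right)} \left(-118 + \left(\left(-4\right) \left(-1\right)\right)^{2}\right) = \left(5 - \sqrt{-2 + 4}\right) \left(-118 + \left(\left(-4\right) \left(-1\right)\right)^{2}\right) = \left(5 - \sqrt{2}\right) \left(-118 + 4^{2}\right) = \left(5 - \sqrt{2}\right) \left(-118 + 16\right) = \left(5 - \sqrt{2}\right) \left(-102\right) = -510 + 102 \sqrt{2}$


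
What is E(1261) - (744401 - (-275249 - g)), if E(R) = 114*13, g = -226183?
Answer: -791985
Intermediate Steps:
E(R) = 1482
E(1261) - (744401 - (-275249 - g)) = 1482 - (744401 - (-275249 - 1*(-226183))) = 1482 - (744401 - (-275249 + 226183)) = 1482 - (744401 - 1*(-49066)) = 1482 - (744401 + 49066) = 1482 - 1*793467 = 1482 - 793467 = -791985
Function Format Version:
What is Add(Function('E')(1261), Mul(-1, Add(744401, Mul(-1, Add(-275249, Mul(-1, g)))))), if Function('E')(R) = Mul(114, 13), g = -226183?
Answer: -791985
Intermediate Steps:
Function('E')(R) = 1482
Add(Function('E')(1261), Mul(-1, Add(744401, Mul(-1, Add(-275249, Mul(-1, g)))))) = Add(1482, Mul(-1, Add(744401, Mul(-1, Add(-275249, Mul(-1, -226183)))))) = Add(1482, Mul(-1, Add(744401, Mul(-1, Add(-275249, 226183))))) = Add(1482, Mul(-1, Add(744401, Mul(-1, -49066)))) = Add(1482, Mul(-1, Add(744401, 49066))) = Add(1482, Mul(-1, 793467)) = Add(1482, -793467) = -791985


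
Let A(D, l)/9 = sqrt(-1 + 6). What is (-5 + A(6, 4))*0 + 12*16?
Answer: 192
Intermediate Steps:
A(D, l) = 9*sqrt(5) (A(D, l) = 9*sqrt(-1 + 6) = 9*sqrt(5))
(-5 + A(6, 4))*0 + 12*16 = (-5 + 9*sqrt(5))*0 + 12*16 = 0 + 192 = 192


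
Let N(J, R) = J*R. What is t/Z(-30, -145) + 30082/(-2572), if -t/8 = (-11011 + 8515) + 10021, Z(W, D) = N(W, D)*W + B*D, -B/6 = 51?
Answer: -121806413/11076318 ≈ -10.997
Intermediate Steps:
B = -306 (B = -6*51 = -306)
Z(W, D) = -306*D + D*W² (Z(W, D) = (W*D)*W - 306*D = (D*W)*W - 306*D = D*W² - 306*D = -306*D + D*W²)
t = -60200 (t = -8*((-11011 + 8515) + 10021) = -8*(-2496 + 10021) = -8*7525 = -60200)
t/Z(-30, -145) + 30082/(-2572) = -60200*(-1/(145*(-306 + (-30)²))) + 30082/(-2572) = -60200*(-1/(145*(-306 + 900))) + 30082*(-1/2572) = -60200/((-145*594)) - 15041/1286 = -60200/(-86130) - 15041/1286 = -60200*(-1/86130) - 15041/1286 = 6020/8613 - 15041/1286 = -121806413/11076318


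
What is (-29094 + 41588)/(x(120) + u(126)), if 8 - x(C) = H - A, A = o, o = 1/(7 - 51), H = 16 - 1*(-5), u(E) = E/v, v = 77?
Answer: -549736/501 ≈ -1097.3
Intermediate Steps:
u(E) = E/77
H = 21 (H = 16 + 5 = 21)
o = -1/44 (o = 1/(-44) = -1/44 ≈ -0.022727)
A = -1/44 ≈ -0.022727
x(C) = -573/44 (x(C) = 8 - (21 - 1*(-1/44)) = 8 - (21 + 1/44) = 8 - 1*925/44 = 8 - 925/44 = -573/44)
(-29094 + 41588)/(x(120) + u(126)) = (-29094 + 41588)/(-573/44 + (1/77)*126) = 12494/(-573/44 + 18/11) = 12494/(-501/44) = 12494*(-44/501) = -549736/501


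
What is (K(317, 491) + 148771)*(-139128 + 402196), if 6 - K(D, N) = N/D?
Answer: 12406765137624/317 ≈ 3.9138e+10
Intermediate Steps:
K(D, N) = 6 - N/D
(K(317, 491) + 148771)*(-139128 + 402196) = ((6 - 1*491/317) + 148771)*(-139128 + 402196) = ((6 - 1*491*1/317) + 148771)*263068 = ((6 - 491/317) + 148771)*263068 = (1411/317 + 148771)*263068 = (47161818/317)*263068 = 12406765137624/317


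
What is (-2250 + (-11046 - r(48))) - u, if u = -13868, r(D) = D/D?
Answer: 571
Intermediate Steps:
r(D) = 1
(-2250 + (-11046 - r(48))) - u = (-2250 + (-11046 - 1*1)) - 1*(-13868) = (-2250 + (-11046 - 1)) + 13868 = (-2250 - 11047) + 13868 = -13297 + 13868 = 571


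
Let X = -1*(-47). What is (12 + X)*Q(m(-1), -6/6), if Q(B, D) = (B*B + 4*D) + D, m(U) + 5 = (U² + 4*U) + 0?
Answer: 3481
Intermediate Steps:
m(U) = -5 + U² + 4*U (m(U) = -5 + ((U² + 4*U) + 0) = -5 + (U² + 4*U) = -5 + U² + 4*U)
Q(B, D) = B² + 5*D (Q(B, D) = (B² + 4*D) + D = B² + 5*D)
X = 47
(12 + X)*Q(m(-1), -6/6) = (12 + 47)*((-5 + (-1)² + 4*(-1))² + 5*(-6/6)) = 59*((-5 + 1 - 4)² + 5*(-6*⅙)) = 59*((-8)² + 5*(-1)) = 59*(64 - 5) = 59*59 = 3481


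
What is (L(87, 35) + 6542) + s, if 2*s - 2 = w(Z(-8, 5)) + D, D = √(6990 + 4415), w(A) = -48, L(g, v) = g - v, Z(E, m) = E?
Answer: 6571 + √11405/2 ≈ 6624.4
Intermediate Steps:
D = √11405 ≈ 106.79
s = -23 + √11405/2 (s = 1 + (-48 + √11405)/2 = 1 + (-24 + √11405/2) = -23 + √11405/2 ≈ 30.397)
(L(87, 35) + 6542) + s = ((87 - 1*35) + 6542) + (-23 + √11405/2) = ((87 - 35) + 6542) + (-23 + √11405/2) = (52 + 6542) + (-23 + √11405/2) = 6594 + (-23 + √11405/2) = 6571 + √11405/2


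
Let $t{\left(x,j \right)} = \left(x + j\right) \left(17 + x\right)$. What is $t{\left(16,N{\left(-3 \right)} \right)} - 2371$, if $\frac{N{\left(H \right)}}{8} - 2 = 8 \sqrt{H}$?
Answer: $-1315 + 2112 i \sqrt{3} \approx -1315.0 + 3658.1 i$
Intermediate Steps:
$N{\left(H \right)} = 16 + 64 \sqrt{H}$ ($N{\left(H \right)} = 16 + 8 \cdot 8 \sqrt{H} = 16 + 64 \sqrt{H}$)
$t{\left(x,j \right)} = \left(17 + x\right) \left(j + x\right)$ ($t{\left(x,j \right)} = \left(j + x\right) \left(17 + x\right) = \left(17 + x\right) \left(j + x\right)$)
$t{\left(16,N{\left(-3 \right)} \right)} - 2371 = \left(16^{2} + 17 \left(16 + 64 \sqrt{-3}\right) + 17 \cdot 16 + \left(16 + 64 \sqrt{-3}\right) 16\right) - 2371 = \left(256 + 17 \left(16 + 64 i \sqrt{3}\right) + 272 + \left(16 + 64 i \sqrt{3}\right) 16\right) - 2371 = \left(256 + \left(272 + 1088 i \sqrt{3}\right) + 272 + \left(256 + 1024 i \sqrt{3}\right)\right) - 2371 = \left(1056 + 2112 i \sqrt{3}\right) - 2371 = -1315 + 2112 i \sqrt{3}$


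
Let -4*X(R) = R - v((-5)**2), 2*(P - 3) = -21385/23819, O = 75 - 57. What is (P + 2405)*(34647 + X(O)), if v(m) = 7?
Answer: 15893523482263/190552 ≈ 8.3408e+7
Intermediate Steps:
O = 18
P = 121529/47638 (P = 3 + (-21385/23819)/2 = 3 + (-21385*1/23819)/2 = 3 + (1/2)*(-21385/23819) = 3 - 21385/47638 = 121529/47638 ≈ 2.5511)
X(R) = 7/4 - R/4 (X(R) = -(R - 1*7)/4 = -(R - 7)/4 = -(-7 + R)/4 = 7/4 - R/4)
(P + 2405)*(34647 + X(O)) = (121529/47638 + 2405)*(34647 + (7/4 - 1/4*18)) = 114690919*(34647 + (7/4 - 9/2))/47638 = 114690919*(34647 - 11/4)/47638 = (114690919/47638)*(138577/4) = 15893523482263/190552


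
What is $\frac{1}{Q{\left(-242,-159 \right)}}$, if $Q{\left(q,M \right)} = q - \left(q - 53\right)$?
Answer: $\frac{1}{53} \approx 0.018868$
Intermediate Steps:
$Q{\left(q,M \right)} = 53$ ($Q{\left(q,M \right)} = q - \left(-53 + q\right) = 53$)
$\frac{1}{Q{\left(-242,-159 \right)}} = \frac{1}{53}$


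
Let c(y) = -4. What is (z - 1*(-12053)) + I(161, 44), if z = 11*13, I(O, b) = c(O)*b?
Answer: 12020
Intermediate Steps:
I(O, b) = -4*b
z = 143
(z - 1*(-12053)) + I(161, 44) = (143 - 1*(-12053)) - 4*44 = (143 + 12053) - 176 = 12196 - 176 = 12020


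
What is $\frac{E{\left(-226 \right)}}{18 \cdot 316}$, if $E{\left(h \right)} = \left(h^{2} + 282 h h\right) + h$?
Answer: $\frac{2409047}{948} \approx 2541.2$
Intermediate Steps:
$E{\left(h \right)} = h + 283 h^{2}$ ($E{\left(h \right)} = \left(h^{2} + 282 h^{2}\right) + h = 283 h^{2} + h = h + 283 h^{2}$)
$\frac{E{\left(-226 \right)}}{18 \cdot 316} = \frac{\left(-226\right) \left(1 + 283 \left(-226\right)\right)}{18 \cdot 316} = \frac{\left(-226\right) \left(1 - 63958\right)}{5688} = \left(-226\right) \left(-63957\right) \frac{1}{5688} = 14454282 \cdot \frac{1}{5688} = \frac{2409047}{948}$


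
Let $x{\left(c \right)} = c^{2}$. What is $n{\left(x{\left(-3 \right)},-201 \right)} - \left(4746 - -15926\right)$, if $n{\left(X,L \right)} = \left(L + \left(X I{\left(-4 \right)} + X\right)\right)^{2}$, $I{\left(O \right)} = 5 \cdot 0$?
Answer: $16192$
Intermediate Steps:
$I{\left(O \right)} = 0$
$n{\left(X,L \right)} = \left(L + X\right)^{2}$ ($n{\left(X,L \right)} = \left(L + \left(X 0 + X\right)\right)^{2} = \left(L + \left(0 + X\right)\right)^{2} = \left(L + X\right)^{2}$)
$n{\left(x{\left(-3 \right)},-201 \right)} - \left(4746 - -15926\right) = \left(-201 + \left(-3\right)^{2}\right)^{2} - \left(4746 - -15926\right) = \left(-201 + 9\right)^{2} - \left(4746 + 15926\right) = \left(-192\right)^{2} - 20672 = 36864 - 20672 = 16192$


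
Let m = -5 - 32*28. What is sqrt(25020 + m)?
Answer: sqrt(24119) ≈ 155.30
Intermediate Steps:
m = -901 (m = -5 - 896 = -901)
sqrt(25020 + m) = sqrt(25020 - 901) = sqrt(24119)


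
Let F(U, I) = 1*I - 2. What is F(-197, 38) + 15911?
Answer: 15947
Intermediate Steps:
F(U, I) = -2 + I (F(U, I) = I - 2 = -2 + I)
F(-197, 38) + 15911 = (-2 + 38) + 15911 = 36 + 15911 = 15947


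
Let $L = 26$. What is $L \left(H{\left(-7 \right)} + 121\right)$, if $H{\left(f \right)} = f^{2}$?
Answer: $4420$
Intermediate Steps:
$L \left(H{\left(-7 \right)} + 121\right) = 26 \left(\left(-7\right)^{2} + 121\right) = 26 \left(49 + 121\right) = 26 \cdot 170 = 4420$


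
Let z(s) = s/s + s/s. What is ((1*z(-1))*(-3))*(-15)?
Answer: 90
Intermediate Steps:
z(s) = 2 (z(s) = 1 + 1 = 2)
((1*z(-1))*(-3))*(-15) = ((1*2)*(-3))*(-15) = (2*(-3))*(-15) = -6*(-15) = 90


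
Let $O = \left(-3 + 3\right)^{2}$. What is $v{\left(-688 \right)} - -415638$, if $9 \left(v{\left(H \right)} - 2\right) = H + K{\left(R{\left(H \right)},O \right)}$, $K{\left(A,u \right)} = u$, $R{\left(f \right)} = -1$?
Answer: $\frac{3740072}{9} \approx 4.1556 \cdot 10^{5}$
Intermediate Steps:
$O = 0$ ($O = 0^{2} = 0$)
$v{\left(H \right)} = 2 + \frac{H}{9}$ ($v{\left(H \right)} = 2 + \frac{H + 0}{9} = 2 + \frac{H}{9}$)
$v{\left(-688 \right)} - -415638 = \left(2 + \frac{1}{9} \left(-688\right)\right) - -415638 = \left(2 - \frac{688}{9}\right) + 415638 = - \frac{670}{9} + 415638 = \frac{3740072}{9}$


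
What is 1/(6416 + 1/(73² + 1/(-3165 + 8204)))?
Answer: 26852832/172287775151 ≈ 0.00015586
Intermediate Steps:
1/(6416 + 1/(73² + 1/(-3165 + 8204))) = 1/(6416 + 1/(5329 + 1/5039)) = 1/(6416 + 1/(26852832/5039)) = 1/(6416 + 5039/26852832) = 1/(172287775151/26852832) = 26852832/172287775151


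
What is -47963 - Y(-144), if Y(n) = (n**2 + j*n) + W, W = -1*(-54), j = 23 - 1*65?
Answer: -74801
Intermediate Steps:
j = -42 (j = 23 - 65 = -42)
W = 54
Y(n) = 54 + n**2 - 42*n (Y(n) = (n**2 - 42*n) + 54 = 54 + n**2 - 42*n)
-47963 - Y(-144) = -47963 - (54 + (-144)**2 - 42*(-144)) = -47963 - (54 + 20736 + 6048) = -47963 - 1*26838 = -47963 - 26838 = -74801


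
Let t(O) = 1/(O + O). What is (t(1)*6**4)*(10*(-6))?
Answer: -38880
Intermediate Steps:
t(O) = 1/(2*O)
(t(1)*6**4)*(10*(-6)) = (((1/2)/1)*6**4)*(10*(-6)) = (((1/2)*1)*1296)*(-60) = ((1/2)*1296)*(-60) = 648*(-60) = -38880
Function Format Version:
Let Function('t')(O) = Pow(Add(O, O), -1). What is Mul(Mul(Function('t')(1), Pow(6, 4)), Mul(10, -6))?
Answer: -38880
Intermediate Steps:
Function('t')(O) = Mul(Rational(1, 2), Pow(O, -1)) (Function('t')(O) = Pow(Mul(2, O), -1) = Mul(Rational(1, 2), Pow(O, -1)))
Mul(Mul(Function('t')(1), Pow(6, 4)), Mul(10, -6)) = Mul(Mul(Mul(Rational(1, 2), Pow(1, -1)), Pow(6, 4)), Mul(10, -6)) = Mul(Mul(Mul(Rational(1, 2), 1), 1296), -60) = Mul(Mul(Rational(1, 2), 1296), -60) = Mul(648, -60) = -38880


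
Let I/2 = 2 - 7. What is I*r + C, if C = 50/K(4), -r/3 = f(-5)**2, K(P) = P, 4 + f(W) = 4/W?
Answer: 7037/10 ≈ 703.70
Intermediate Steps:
f(W) = -4 + 4/W
I = -10 (I = 2*(2 - 7) = 2*(-5) = -10)
r = -1728/25 (r = -3*(-4 + 4/(-5))**2 = -3*(-4 + 4*(-1/5))**2 = -3*(-4 - 4/5)**2 = -3*(-24/5)**2 = -3*576/25 = -1728/25 ≈ -69.120)
C = 25/2 (C = 50/4 = 50*(1/4) = 25/2 ≈ 12.500)
I*r + C = -10*(-1728/25) + 25/2 = 3456/5 + 25/2 = 7037/10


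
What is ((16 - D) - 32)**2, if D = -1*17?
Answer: 1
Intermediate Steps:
D = -17
((16 - D) - 32)**2 = ((16 - 1*(-17)) - 32)**2 = ((16 + 17) - 32)**2 = (33 - 32)**2 = 1**2 = 1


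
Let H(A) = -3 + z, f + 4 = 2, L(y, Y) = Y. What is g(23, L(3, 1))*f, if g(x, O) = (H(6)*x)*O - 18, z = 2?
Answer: 82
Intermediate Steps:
f = -2 (f = -4 + 2 = -2)
H(A) = -1 (H(A) = -3 + 2 = -1)
g(x, O) = -18 - O*x (g(x, O) = (-x)*O - 18 = -O*x - 18 = -18 - O*x)
g(23, L(3, 1))*f = (-18 - 1*1*23)*(-2) = (-18 - 23)*(-2) = -41*(-2) = 82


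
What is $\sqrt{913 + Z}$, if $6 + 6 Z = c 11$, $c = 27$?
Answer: $\frac{\sqrt{3846}}{2} \approx 31.008$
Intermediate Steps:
$Z = \frac{97}{2}$ ($Z = -1 + \frac{27 \cdot 11}{6} = -1 + \frac{1}{6} \cdot 297 = -1 + \frac{99}{2} = \frac{97}{2} \approx 48.5$)
$\sqrt{913 + Z} = \sqrt{913 + \frac{97}{2}} = \sqrt{\frac{1923}{2}} = \frac{\sqrt{3846}}{2}$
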